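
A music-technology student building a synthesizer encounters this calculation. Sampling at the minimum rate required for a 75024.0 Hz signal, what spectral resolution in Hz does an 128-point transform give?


Step 1 — Nyquist sampling rate:
fs = 2 * fmax = 2 * 75024.0 = 150048.0 Hz

Step 2 — DFT bin spacing:
df = fs / N = 150048.0 / 128 = 1172.25 Hz

1172.25 Hz


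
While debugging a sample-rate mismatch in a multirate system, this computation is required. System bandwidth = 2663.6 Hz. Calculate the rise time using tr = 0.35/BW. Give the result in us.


Rise time from bandwidth relationship:
tr = 0.35 / BW
   = 0.35 / 2663.6
   = 0.0001314011113 s
   = 131.4011 us

131.4011 us


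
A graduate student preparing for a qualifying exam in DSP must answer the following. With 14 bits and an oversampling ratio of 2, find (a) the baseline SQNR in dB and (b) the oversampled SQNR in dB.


Step 1 — baseline SQNR at Nyquist:
SQNR_base = 6.02*N + 1.76
          = 6.02*14 + 1.76
          = 86.04 dB

Step 2 — oversampling processing gain:
G = 10*log10(OSR) = 10*log10(2) = 3.01 dB

Step 3 — total:
SQNR_total = 86.04 + 3.01 = 89.05 dB

Base SQNR = 86.04 dB; oversampled SQNR = 89.05 dB


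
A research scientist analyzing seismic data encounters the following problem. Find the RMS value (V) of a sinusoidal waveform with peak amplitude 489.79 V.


RMS voltage for a sinusoidal waveform:
V_rms = V_peak / sqrt(2)
      = 489.79 / 1.414214
      = 346.334 V

346.334 V


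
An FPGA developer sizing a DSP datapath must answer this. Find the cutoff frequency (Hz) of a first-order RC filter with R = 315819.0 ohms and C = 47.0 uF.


Cutoff frequency of a first-order RC filter:
fc = 1 / (2 * pi * R * C)
C = 47.0 uF = 4.7e-05 F
fc = 1 / (2 * pi * 315819.0 * 4.7e-05)
   = 1 / 93.264417124823
   = 0.010722 Hz

0.010722 Hz


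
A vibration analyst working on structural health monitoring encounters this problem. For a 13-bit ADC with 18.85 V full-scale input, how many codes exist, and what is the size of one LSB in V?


Step 1 — number of quantization levels:
L = 2^N = 2^13 = 8192

Step 2 — LSB step size:
delta = Vfs / L
      = 18.85 / 8192
      = 0.00230103 V

Levels = 8192; step size = 0.00230103 V


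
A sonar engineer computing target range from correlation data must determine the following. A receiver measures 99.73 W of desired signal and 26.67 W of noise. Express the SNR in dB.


SNR in decibels:
SNR = 10 * log10(Ps / Pn)
    = 10 * log10(99.73 / 26.67)
    = 10 * log10(3.7394)
    = 10 * 0.5728
    = 5.73 dB

5.73 dB


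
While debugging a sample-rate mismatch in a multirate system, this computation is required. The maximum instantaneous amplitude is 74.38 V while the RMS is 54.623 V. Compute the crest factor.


Crest factor is the ratio of peak to RMS:
CF = V_peak / V_rms
   = 74.38 / 54.623
   = 1.3617

1.3617


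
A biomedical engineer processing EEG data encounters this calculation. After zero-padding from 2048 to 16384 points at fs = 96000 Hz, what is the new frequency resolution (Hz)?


Frequency resolution after zero-padding:
N_padded = 2048 * 8 = 16384
df = fs / N_padded
   = 96000 / 16384
   = 5.8594 Hz

5.8594 Hz


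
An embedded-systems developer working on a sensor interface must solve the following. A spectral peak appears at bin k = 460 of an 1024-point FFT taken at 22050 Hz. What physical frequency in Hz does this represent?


Frequency of DFT bin k:
f_k = k * fs / N
    = 460 * 22050 / 1024
    = 10143000 / 1024
    = 9905.273 Hz

9905.273 Hz


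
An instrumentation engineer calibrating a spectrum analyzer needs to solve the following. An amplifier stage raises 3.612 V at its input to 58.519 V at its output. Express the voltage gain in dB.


Voltage gain in dB:
G = 20 * log10(Vout / Vin)
  = 20 * log10(58.519 / 3.612)
  = 20 * log10(16.201274)
  = 20 * 1.209549
  = 24.19 dB

24.19 dB


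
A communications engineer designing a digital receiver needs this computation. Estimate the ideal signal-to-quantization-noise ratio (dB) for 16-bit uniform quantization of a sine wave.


Theoretical SNR for a full-scale sinusoid:
SNR = 6.02 * N + 1.76
    = 6.02 * 16 + 1.76
    = 96.32 + 1.76
    = 98.08 dB

98.08 dB


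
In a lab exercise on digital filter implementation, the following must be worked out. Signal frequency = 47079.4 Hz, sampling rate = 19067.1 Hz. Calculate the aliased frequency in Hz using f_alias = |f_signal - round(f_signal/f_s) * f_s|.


Compute the nearest integer multiple of fs to the signal:
n = round(47079.4 / 19067.1) = 2
f_alias = |47079.4 - 2 * 19067.1|
        = |47079.4 - 38134.2|
        = 8945.2 Hz

8945.2


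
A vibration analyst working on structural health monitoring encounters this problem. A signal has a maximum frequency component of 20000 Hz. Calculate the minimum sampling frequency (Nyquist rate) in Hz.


The Nyquist rate is twice the maximum frequency component.
fs_min = 2 * fmax
      = 2 * 20000
      = 40000 Hz

40000


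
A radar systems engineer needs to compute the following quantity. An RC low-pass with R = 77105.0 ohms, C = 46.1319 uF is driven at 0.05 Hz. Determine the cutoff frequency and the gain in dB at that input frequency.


Step 1 — cutoff frequency:
fc = 1 / (2*pi*R*C)
C = 46.1319 uF = 4.61319e-05 F
fc = 1 / (2*pi*77105.0*4.61319e-05)
   = 0.0447441 Hz

Step 2 — magnitude at f = 0.05 Hz:
|H(f)| = 1 / sqrt(1 + (f/fc)^2)
f/fc = 0.05 / 0.0447441 = 1.117466
|H| = 1 / sqrt(1 + 1.24873) = 0.6668549
|H|_dB = 20*log10(0.6668549) = -3.52 dB

fc = 0.0447441 Hz; |H(0.05 Hz)| = -3.52 dB


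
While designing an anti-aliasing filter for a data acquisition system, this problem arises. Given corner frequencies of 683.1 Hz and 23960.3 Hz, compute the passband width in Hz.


Bandwidth is the difference of -3dB frequencies:
BW = f_high - f_low
   = 23960.3 - 683.1
   = 23277.2 Hz

23277.2 Hz


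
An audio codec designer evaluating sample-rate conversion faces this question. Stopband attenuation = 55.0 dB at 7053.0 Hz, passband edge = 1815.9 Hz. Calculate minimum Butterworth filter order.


Butterworth filter order formula:
n = log10(10^(A/10) - 1) / (2 * log10(f_stop/f_pass))
10^(55.0/10) - 1 = 316226.766
f_stop/f_pass = 7053.0 / 1815.9 = 3.884
n = 4.6667 -> ceil = 5

5


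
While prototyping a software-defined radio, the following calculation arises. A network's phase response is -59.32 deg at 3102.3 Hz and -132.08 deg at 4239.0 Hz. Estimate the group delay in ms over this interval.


Group delay from phase difference:
tau = -d(phi)/d(omega)
d(phi) = -72.76 deg = -1.269902 rad
d(omega) = 2*pi*(4239.0 - 3102.3) = 7142.0967 rad/s
tau = -(-1.269902) / 7142.0967
    = 0.1778 ms

0.1778 ms


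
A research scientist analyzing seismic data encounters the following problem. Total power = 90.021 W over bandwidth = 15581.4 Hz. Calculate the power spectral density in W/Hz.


Power spectral density:
PSD = P / BW
    = 90.021 / 15581.4
    = 0.00577747 W/Hz

0.00577747 W/Hz


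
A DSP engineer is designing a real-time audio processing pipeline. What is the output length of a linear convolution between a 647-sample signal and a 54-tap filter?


Linear convolution output length:
L = N + M - 1
  = 647 + 54 - 1
  = 700 samples

700


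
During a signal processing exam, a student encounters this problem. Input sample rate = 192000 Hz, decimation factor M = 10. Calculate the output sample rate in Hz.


Decimation reduces the sample rate:
fs_out = fs_in / M
       = 192000 / 10
       = 19200.0 Hz

19200.0 Hz


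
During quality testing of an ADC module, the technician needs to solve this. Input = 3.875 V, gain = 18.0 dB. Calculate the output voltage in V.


Output voltage from dB gain:
V_out = V_in * 10^(gain_dB / 20)
      = 3.875 * 10^(18.0 / 20)
      = 3.875 * 7.943282
      = 30.7802 V

30.7802 V


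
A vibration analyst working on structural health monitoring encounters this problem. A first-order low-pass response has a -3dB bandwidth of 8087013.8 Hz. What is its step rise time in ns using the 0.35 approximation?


Rise time from bandwidth relationship:
tr = 0.35 / BW
   = 0.35 / 8087013.8
   = 4.327926335e-08 s
   = 43.2793 ns

43.2793 ns


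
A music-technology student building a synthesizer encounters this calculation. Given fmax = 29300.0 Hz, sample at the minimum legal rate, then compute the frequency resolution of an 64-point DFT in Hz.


Step 1 — Nyquist sampling rate:
fs = 2 * fmax = 2 * 29300.0 = 58600.0 Hz

Step 2 — DFT bin spacing:
df = fs / N = 58600.0 / 64 = 915.625 Hz

915.625 Hz


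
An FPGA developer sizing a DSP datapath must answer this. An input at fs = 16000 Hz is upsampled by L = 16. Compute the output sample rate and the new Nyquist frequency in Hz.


Step 1 — output sample rate after interpolation by L:
fs_out = L * fs_in = 16 * 16000 = 256000 Hz

Step 2 — Nyquist frequency of the output stream:
f_Nyq = fs_out / 2 = 256000 / 2 = 128000.0 Hz

fs_out = 256000 Hz; f_Nyquist = 128000.0 Hz


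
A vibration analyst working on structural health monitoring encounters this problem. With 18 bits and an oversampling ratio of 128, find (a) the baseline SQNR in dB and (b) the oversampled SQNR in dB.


Step 1 — baseline SQNR at Nyquist:
SQNR_base = 6.02*N + 1.76
          = 6.02*18 + 1.76
          = 110.12 dB

Step 2 — oversampling processing gain:
G = 10*log10(OSR) = 10*log10(128) = 21.07 dB

Step 3 — total:
SQNR_total = 110.12 + 21.07 = 131.19 dB

Base SQNR = 110.12 dB; oversampled SQNR = 131.19 dB


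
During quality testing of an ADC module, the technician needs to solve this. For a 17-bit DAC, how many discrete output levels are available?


Number of quantization levels = 2^N
= 2^17
= 131072

131072


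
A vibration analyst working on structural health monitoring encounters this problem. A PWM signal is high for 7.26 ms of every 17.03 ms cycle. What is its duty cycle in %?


Duty cycle as a percentage:
DC = (t_on / T) * 100
   = (7.26 / 17.03) * 100
   = 0.426307 * 100
   = 42.63 %

42.63 %


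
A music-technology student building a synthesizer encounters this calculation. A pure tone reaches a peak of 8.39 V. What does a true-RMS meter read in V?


RMS voltage for a sinusoidal waveform:
V_rms = V_peak / sqrt(2)
      = 8.39 / 1.414214
      = 5.933 V

5.933 V


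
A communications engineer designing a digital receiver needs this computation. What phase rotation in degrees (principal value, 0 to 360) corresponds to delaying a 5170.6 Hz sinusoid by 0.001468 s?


Phase shift from frequency and time delay:
phi = 360 * f * t_delay
    = 360 * 5170.6 * 0.001468
    = 2732.56 degrees
    mod 360 = 212.56 degrees

212.56 degrees


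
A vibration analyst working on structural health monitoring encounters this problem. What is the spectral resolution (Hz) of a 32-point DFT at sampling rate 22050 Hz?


DFT frequency resolution:
df = fs / N
   = 22050 / 32
   = 689.0625 Hz

689.0625 Hz


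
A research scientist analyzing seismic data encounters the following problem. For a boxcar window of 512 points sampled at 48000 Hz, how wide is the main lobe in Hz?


Main lobe width for a rectangular window:
Width = 2 * fs / N
      = 2 * 48000 / 512
      = 96000 / 512
      = 187.5 Hz

187.5 Hz


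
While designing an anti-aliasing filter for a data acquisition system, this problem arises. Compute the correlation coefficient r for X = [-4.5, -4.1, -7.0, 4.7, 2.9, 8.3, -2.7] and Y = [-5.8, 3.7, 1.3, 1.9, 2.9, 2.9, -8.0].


Pearson correlation coefficient (population):
r = cov(X,Y) / (std(X) * std(Y))
Mean X = -0.3429, Mean Y = -0.1571
Cov(X,Y) = 9.20898
Std(X) = 5.236099, Std(Y) = 4.363438
r = 0.4031

0.4031


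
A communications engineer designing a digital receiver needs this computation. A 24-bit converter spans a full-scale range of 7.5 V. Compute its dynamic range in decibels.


Dynamic range from full-scale to LSB:
V_min = V_max / 2^bits = 7.5 / 2^24
DR = 20 * log10(V_max / V_min)
   = 20 * log10(2^24)
   = 20 * 24 * log10(2)
   = 144.49 dB

144.49 dB


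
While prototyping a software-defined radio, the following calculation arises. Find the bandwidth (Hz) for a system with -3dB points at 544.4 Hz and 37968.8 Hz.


Bandwidth is the difference of -3dB frequencies:
BW = f_high - f_low
   = 37968.8 - 544.4
   = 37424.4 Hz

37424.4 Hz


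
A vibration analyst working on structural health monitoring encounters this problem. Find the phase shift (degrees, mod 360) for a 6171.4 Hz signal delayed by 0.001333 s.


Phase shift from frequency and time delay:
phi = 360 * f * t_delay
    = 360 * 6171.4 * 0.001333
    = 2961.53 degrees
    mod 360 = 81.53 degrees

81.53 degrees


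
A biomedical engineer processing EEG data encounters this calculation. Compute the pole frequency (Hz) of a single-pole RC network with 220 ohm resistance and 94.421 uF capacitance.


Cutoff frequency of a first-order RC filter:
fc = 1 / (2 * pi * R * C)
C = 94.421 uF = 9.4421e-05 F
fc = 1 / (2 * pi * 220 * 9.4421e-05)
   = 1 / 0.13051822077562
   = 7.661765 Hz

7.661765 Hz


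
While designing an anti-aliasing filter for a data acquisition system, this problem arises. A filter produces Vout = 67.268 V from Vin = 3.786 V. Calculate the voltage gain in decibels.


Voltage gain in dB:
G = 20 * log10(Vout / Vin)
  = 20 * log10(67.268 / 3.786)
  = 20 * log10(17.767565)
  = 20 * 1.249628
  = 24.99 dB

24.99 dB


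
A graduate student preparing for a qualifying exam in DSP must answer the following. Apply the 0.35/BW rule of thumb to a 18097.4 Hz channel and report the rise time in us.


Rise time from bandwidth relationship:
tr = 0.35 / BW
   = 0.35 / 18097.4
   = 1.933979467e-05 s
   = 19.3398 us

19.3398 us


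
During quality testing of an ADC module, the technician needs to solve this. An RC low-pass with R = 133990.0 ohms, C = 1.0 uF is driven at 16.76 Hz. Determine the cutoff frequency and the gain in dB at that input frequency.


Step 1 — cutoff frequency:
fc = 1 / (2*pi*R*C)
C = 1.0 uF = 1e-06 F
fc = 1 / (2*pi*133990.0*1e-06)
   = 1.18781 Hz

Step 2 — magnitude at f = 16.76 Hz:
|H(f)| = 1 / sqrt(1 + (f/fc)^2)
f/fc = 16.76 / 1.18781 = 14.110001
|H| = 1 / sqrt(1 + 199.092128) = 0.0706944
|H|_dB = 20*log10(0.0706944) = -23.01 dB

fc = 1.18781 Hz; |H(16.76 Hz)| = -23.01 dB


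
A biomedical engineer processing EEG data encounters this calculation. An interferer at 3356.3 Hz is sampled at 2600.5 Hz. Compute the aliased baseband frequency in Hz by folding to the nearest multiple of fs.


Compute the nearest integer multiple of fs to the signal:
n = round(3356.3 / 2600.5) = 1
f_alias = |3356.3 - 1 * 2600.5|
        = |3356.3 - 2600.5|
        = 755.8 Hz

755.8


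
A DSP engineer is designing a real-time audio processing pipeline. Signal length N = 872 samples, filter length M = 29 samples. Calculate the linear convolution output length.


Linear convolution output length:
L = N + M - 1
  = 872 + 29 - 1
  = 900 samples

900


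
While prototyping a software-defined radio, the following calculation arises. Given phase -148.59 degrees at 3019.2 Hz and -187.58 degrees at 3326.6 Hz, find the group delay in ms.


Group delay from phase difference:
tau = -d(phi)/d(omega)
d(phi) = -38.99 deg = -0.680504 rad
d(omega) = 2*pi*(3326.6 - 3019.2) = 1931.4512 rad/s
tau = -(-0.680504) / 1931.4512
    = 0.3523 ms

0.3523 ms


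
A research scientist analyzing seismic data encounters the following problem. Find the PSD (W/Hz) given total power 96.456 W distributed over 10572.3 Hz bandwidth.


Power spectral density:
PSD = P / BW
    = 96.456 / 10572.3
    = 0.00912346 W/Hz

0.00912346 W/Hz


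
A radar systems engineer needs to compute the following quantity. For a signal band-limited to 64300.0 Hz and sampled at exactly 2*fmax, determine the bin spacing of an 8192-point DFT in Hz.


Step 1 — Nyquist sampling rate:
fs = 2 * fmax = 2 * 64300.0 = 128600.0 Hz

Step 2 — DFT bin spacing:
df = fs / N = 128600.0 / 8192 = 15.6982 Hz

15.6982 Hz


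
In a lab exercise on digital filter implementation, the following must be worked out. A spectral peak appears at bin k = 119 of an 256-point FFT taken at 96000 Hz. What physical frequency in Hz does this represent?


Frequency of DFT bin k:
f_k = k * fs / N
    = 119 * 96000 / 256
    = 11424000 / 256
    = 44625.0 Hz

44625.0 Hz


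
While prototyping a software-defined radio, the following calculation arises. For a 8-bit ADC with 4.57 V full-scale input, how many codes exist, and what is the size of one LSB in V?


Step 1 — number of quantization levels:
L = 2^N = 2^8 = 256

Step 2 — LSB step size:
delta = Vfs / L
      = 4.57 / 256
      = 0.01785156 V

Levels = 256; step size = 0.01785156 V


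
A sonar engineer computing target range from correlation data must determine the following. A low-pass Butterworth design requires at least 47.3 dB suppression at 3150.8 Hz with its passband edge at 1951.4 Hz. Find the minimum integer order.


Butterworth filter order formula:
n = log10(10^(A/10) - 1) / (2 * log10(f_stop/f_pass))
10^(47.3/10) - 1 = 53702.1796
f_stop/f_pass = 3150.8 / 1951.4 = 1.6146
n = 11.3661 -> ceil = 12

12


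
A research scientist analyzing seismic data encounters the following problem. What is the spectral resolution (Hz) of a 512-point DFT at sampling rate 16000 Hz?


DFT frequency resolution:
df = fs / N
   = 16000 / 512
   = 31.25 Hz

31.25 Hz


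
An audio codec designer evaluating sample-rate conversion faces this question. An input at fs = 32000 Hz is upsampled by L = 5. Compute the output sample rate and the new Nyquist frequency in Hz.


Step 1 — output sample rate after interpolation by L:
fs_out = L * fs_in = 5 * 32000 = 160000 Hz

Step 2 — Nyquist frequency of the output stream:
f_Nyq = fs_out / 2 = 160000 / 2 = 80000.0 Hz

fs_out = 160000 Hz; f_Nyquist = 80000.0 Hz


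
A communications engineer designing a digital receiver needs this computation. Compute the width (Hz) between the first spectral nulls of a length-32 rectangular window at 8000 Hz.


Main lobe width for a rectangular window:
Width = 2 * fs / N
      = 2 * 8000 / 32
      = 16000 / 32
      = 500.0 Hz

500.0 Hz


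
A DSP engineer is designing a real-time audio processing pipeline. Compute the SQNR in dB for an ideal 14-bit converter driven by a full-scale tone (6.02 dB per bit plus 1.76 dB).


Theoretical SNR for a full-scale sinusoid:
SNR = 6.02 * N + 1.76
    = 6.02 * 14 + 1.76
    = 84.28 + 1.76
    = 86.04 dB

86.04 dB


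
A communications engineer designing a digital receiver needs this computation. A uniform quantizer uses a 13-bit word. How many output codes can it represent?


Number of quantization levels = 2^N
= 2^13
= 8192

8192


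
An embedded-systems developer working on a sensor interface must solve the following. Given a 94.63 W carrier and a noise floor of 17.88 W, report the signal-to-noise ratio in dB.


SNR in decibels:
SNR = 10 * log10(Ps / Pn)
    = 10 * log10(94.63 / 17.88)
    = 10 * log10(5.2925)
    = 10 * 0.7237
    = 7.24 dB

7.24 dB


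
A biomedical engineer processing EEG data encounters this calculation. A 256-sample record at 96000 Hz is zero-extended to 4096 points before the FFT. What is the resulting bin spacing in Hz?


Frequency resolution after zero-padding:
N_padded = 256 * 16 = 4096
df = fs / N_padded
   = 96000 / 4096
   = 23.4375 Hz

23.4375 Hz


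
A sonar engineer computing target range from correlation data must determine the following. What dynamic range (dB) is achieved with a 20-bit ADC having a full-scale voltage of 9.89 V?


Dynamic range from full-scale to LSB:
V_min = V_max / 2^bits = 9.89 / 2^20
DR = 20 * log10(V_max / V_min)
   = 20 * log10(2^20)
   = 20 * 20 * log10(2)
   = 120.41 dB

120.41 dB


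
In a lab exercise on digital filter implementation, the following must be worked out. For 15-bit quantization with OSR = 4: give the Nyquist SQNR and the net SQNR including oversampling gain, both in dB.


Step 1 — baseline SQNR at Nyquist:
SQNR_base = 6.02*N + 1.76
          = 6.02*15 + 1.76
          = 92.06 dB

Step 2 — oversampling processing gain:
G = 10*log10(OSR) = 10*log10(4) = 6.02 dB

Step 3 — total:
SQNR_total = 92.06 + 6.02 = 98.08 dB

Base SQNR = 92.06 dB; oversampled SQNR = 98.08 dB


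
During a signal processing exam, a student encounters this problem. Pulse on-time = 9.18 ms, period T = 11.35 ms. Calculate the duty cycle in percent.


Duty cycle as a percentage:
DC = (t_on / T) * 100
   = (9.18 / 11.35) * 100
   = 0.808811 * 100
   = 80.88 %

80.88 %


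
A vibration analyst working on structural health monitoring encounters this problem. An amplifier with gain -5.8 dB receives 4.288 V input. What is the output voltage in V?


Output voltage from dB gain:
V_out = V_in * 10^(gain_dB / 20)
      = 4.288 * 10^(-5.8 / 20)
      = 4.288 * 0.512861
      = 2.1991 V

2.1991 V


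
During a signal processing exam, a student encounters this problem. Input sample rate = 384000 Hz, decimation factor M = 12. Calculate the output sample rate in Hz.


Decimation reduces the sample rate:
fs_out = fs_in / M
       = 384000 / 12
       = 32000.0 Hz

32000.0 Hz


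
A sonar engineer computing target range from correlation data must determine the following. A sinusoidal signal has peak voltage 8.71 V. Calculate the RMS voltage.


RMS voltage for a sinusoidal waveform:
V_rms = V_peak / sqrt(2)
      = 8.71 / 1.414214
      = 6.159 V

6.159 V


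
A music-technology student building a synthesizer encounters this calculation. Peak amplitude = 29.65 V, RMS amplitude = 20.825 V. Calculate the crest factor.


Crest factor is the ratio of peak to RMS:
CF = V_peak / V_rms
   = 29.65 / 20.825
   = 1.4238

1.4238


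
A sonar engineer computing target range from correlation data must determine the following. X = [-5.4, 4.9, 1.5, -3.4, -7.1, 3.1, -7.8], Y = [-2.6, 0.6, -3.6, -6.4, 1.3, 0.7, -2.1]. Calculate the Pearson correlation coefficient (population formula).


Pearson correlation coefficient (population):
r = cov(X,Y) / (std(X) * std(Y))
Mean X = -2.0286, Mean Y = -1.7286
Cov(X,Y) = 2.587755
Std(X) = 4.766464, Std(Y) = 2.583306
r = 0.2102

0.2102


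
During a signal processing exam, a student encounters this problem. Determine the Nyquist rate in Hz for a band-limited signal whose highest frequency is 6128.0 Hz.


The Nyquist rate is twice the maximum frequency component.
fs_min = 2 * fmax
      = 2 * 6128.0
      = 12256.0 Hz

12256.0


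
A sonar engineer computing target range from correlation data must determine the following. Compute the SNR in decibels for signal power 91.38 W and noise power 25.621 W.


SNR in decibels:
SNR = 10 * log10(Ps / Pn)
    = 10 * log10(91.38 / 25.621)
    = 10 * log10(3.5666)
    = 10 * 0.5523
    = 5.52 dB

5.52 dB


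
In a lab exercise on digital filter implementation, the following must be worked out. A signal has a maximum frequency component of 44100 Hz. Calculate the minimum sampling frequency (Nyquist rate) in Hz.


The Nyquist rate is twice the maximum frequency component.
fs_min = 2 * fmax
      = 2 * 44100
      = 88200 Hz

88200


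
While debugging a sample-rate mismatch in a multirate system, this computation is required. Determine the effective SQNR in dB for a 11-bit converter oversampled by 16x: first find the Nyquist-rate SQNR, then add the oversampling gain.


Step 1 — baseline SQNR at Nyquist:
SQNR_base = 6.02*N + 1.76
          = 6.02*11 + 1.76
          = 67.98 dB

Step 2 — oversampling processing gain:
G = 10*log10(OSR) = 10*log10(16) = 12.04 dB

Step 3 — total:
SQNR_total = 67.98 + 12.04 = 80.02 dB

Base SQNR = 67.98 dB; oversampled SQNR = 80.02 dB


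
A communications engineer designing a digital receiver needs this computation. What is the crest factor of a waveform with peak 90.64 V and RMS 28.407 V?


Crest factor is the ratio of peak to RMS:
CF = V_peak / V_rms
   = 90.64 / 28.407
   = 3.1908

3.1908


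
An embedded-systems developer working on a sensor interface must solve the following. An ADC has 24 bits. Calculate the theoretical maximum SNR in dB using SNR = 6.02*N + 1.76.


Theoretical SNR for a full-scale sinusoid:
SNR = 6.02 * N + 1.76
    = 6.02 * 24 + 1.76
    = 144.48 + 1.76
    = 146.24 dB

146.24 dB


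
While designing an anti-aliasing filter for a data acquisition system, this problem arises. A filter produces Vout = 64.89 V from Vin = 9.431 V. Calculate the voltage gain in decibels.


Voltage gain in dB:
G = 20 * log10(Vout / Vin)
  = 20 * log10(64.89 / 9.431)
  = 20 * log10(6.8805)
  = 20 * 0.83762
  = 16.75 dB

16.75 dB


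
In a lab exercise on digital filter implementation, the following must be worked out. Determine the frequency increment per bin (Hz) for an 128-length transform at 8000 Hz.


DFT frequency resolution:
df = fs / N
   = 8000 / 128
   = 62.5 Hz

62.5 Hz


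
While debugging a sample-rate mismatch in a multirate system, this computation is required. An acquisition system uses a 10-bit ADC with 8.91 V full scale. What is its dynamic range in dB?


Dynamic range from full-scale to LSB:
V_min = V_max / 2^bits = 8.91 / 2^10
DR = 20 * log10(V_max / V_min)
   = 20 * log10(2^10)
   = 20 * 10 * log10(2)
   = 60.21 dB

60.21 dB


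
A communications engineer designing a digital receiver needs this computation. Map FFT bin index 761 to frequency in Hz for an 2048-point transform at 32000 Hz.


Frequency of DFT bin k:
f_k = k * fs / N
    = 761 * 32000 / 2048
    = 24352000 / 2048
    = 11890.625 Hz

11890.625 Hz


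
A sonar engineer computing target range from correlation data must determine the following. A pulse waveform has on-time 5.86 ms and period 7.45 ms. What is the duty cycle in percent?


Duty cycle as a percentage:
DC = (t_on / T) * 100
   = (5.86 / 7.45) * 100
   = 0.786577 * 100
   = 78.66 %

78.66 %


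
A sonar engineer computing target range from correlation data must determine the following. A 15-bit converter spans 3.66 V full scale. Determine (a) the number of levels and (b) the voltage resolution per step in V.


Step 1 — number of quantization levels:
L = 2^N = 2^15 = 32768

Step 2 — LSB step size:
delta = Vfs / L
      = 3.66 / 32768
      = 0.00011169 V

Levels = 32768; step size = 0.00011169 V


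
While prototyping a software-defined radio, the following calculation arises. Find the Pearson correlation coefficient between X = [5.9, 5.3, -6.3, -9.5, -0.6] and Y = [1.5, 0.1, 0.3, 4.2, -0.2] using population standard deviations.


Pearson correlation coefficient (population):
r = cov(X,Y) / (std(X) * std(Y))
Mean X = -1.04, Mean Y = 1.18
Cov(X,Y) = -5.2308
Std(X) = 6.128491, Std(Y) = 1.616663
r = -0.528

-0.528


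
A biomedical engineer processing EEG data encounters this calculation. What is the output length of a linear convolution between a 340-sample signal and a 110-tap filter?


Linear convolution output length:
L = N + M - 1
  = 340 + 110 - 1
  = 449 samples

449


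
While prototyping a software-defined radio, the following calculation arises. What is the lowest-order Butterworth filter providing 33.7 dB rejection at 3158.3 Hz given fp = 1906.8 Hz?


Butterworth filter order formula:
n = log10(10^(A/10) - 1) / (2 * log10(f_stop/f_pass))
10^(33.7/10) - 1 = 2343.2288
f_stop/f_pass = 3158.3 / 1906.8 = 1.6563
n = 7.6884 -> ceil = 8

8


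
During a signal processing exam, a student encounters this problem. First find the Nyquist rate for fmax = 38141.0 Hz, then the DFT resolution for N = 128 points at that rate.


Step 1 — Nyquist sampling rate:
fs = 2 * fmax = 2 * 38141.0 = 76282.0 Hz

Step 2 — DFT bin spacing:
df = fs / N = 76282.0 / 128 = 595.9531 Hz

595.9531 Hz


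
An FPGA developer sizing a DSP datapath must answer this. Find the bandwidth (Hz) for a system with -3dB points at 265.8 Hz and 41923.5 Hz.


Bandwidth is the difference of -3dB frequencies:
BW = f_high - f_low
   = 41923.5 - 265.8
   = 41657.7 Hz

41657.7 Hz


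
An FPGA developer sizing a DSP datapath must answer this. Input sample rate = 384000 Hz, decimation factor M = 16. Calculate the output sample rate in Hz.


Decimation reduces the sample rate:
fs_out = fs_in / M
       = 384000 / 16
       = 24000.0 Hz

24000.0 Hz


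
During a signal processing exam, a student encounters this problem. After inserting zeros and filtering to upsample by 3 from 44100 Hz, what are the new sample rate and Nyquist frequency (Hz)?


Step 1 — output sample rate after interpolation by L:
fs_out = L * fs_in = 3 * 44100 = 132300 Hz

Step 2 — Nyquist frequency of the output stream:
f_Nyq = fs_out / 2 = 132300 / 2 = 66150.0 Hz

fs_out = 132300 Hz; f_Nyquist = 66150.0 Hz


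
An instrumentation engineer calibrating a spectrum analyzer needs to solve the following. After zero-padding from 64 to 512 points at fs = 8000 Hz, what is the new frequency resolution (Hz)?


Frequency resolution after zero-padding:
N_padded = 64 * 8 = 512
df = fs / N_padded
   = 8000 / 512
   = 15.625 Hz

15.625 Hz


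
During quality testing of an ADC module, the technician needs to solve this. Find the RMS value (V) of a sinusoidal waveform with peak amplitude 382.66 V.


RMS voltage for a sinusoidal waveform:
V_rms = V_peak / sqrt(2)
      = 382.66 / 1.414214
      = 270.581 V

270.581 V


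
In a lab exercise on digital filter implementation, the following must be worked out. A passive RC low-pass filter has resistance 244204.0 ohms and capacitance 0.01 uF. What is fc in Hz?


Cutoff frequency of a first-order RC filter:
fc = 1 / (2 * pi * R * C)
C = 0.01 uF = 1e-08 F
fc = 1 / (2 * pi * 244204.0 * 1e-08)
   = 1 / 0.015343789847545
   = 65.172947 Hz

65.172947 Hz


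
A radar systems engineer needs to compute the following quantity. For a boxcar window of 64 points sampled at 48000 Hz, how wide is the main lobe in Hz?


Main lobe width for a rectangular window:
Width = 2 * fs / N
      = 2 * 48000 / 64
      = 96000 / 64
      = 1500.0 Hz

1500.0 Hz


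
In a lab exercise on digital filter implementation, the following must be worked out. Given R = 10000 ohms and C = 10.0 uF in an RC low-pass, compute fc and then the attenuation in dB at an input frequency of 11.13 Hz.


Step 1 — cutoff frequency:
fc = 1 / (2*pi*R*C)
C = 10.0 uF = 1e-05 F
fc = 1 / (2*pi*10000*1e-05)
   = 1.59155 Hz

Step 2 — magnitude at f = 11.13 Hz:
|H(f)| = 1 / sqrt(1 + (f/fc)^2)
f/fc = 11.13 / 1.59155 = 6.993183
|H| = 1 / sqrt(1 + 48.904608) = 0.1415565
|H|_dB = 20*log10(0.1415565) = -16.98 dB

fc = 1.59155 Hz; |H(11.13 Hz)| = -16.98 dB


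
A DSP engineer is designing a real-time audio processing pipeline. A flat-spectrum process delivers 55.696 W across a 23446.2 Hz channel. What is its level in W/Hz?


Power spectral density:
PSD = P / BW
    = 55.696 / 23446.2
    = 0.00237548 W/Hz

0.00237548 W/Hz


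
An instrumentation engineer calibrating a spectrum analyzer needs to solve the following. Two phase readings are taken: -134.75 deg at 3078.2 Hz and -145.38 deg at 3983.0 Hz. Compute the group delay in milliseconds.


Group delay from phase difference:
tau = -d(phi)/d(omega)
d(phi) = -10.63 deg = -0.185528 rad
d(omega) = 2*pi*(3983.0 - 3078.2) = 5685.0261 rad/s
tau = -(-0.185528) / 5685.0261
    = 0.0326 ms

0.0326 ms


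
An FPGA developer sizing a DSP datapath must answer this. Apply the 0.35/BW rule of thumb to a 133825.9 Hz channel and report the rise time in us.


Rise time from bandwidth relationship:
tr = 0.35 / BW
   = 0.35 / 133825.9
   = 2.615338287e-06 s
   = 2.6153 us

2.6153 us


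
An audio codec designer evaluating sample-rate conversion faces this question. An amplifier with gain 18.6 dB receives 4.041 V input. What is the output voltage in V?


Output voltage from dB gain:
V_out = V_in * 10^(gain_dB / 20)
      = 4.041 * 10^(18.6 / 20)
      = 4.041 * 8.51138
      = 34.3945 V

34.3945 V


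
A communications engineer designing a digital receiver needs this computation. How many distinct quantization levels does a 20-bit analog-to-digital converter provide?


Number of quantization levels = 2^N
= 2^20
= 1048576

1048576


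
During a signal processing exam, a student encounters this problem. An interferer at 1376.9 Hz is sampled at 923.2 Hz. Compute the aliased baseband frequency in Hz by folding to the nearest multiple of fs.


Compute the nearest integer multiple of fs to the signal:
n = round(1376.9 / 923.2) = 1
f_alias = |1376.9 - 1 * 923.2|
        = |1376.9 - 923.2|
        = 453.7 Hz

453.7


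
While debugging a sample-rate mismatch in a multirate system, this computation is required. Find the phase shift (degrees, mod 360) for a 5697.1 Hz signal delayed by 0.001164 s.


Phase shift from frequency and time delay:
phi = 360 * f * t_delay
    = 360 * 5697.1 * 0.001164
    = 2387.31 degrees
    mod 360 = 227.31 degrees

227.31 degrees


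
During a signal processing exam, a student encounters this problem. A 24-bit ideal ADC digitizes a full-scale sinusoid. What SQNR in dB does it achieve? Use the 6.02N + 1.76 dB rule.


Theoretical SNR for a full-scale sinusoid:
SNR = 6.02 * N + 1.76
    = 6.02 * 24 + 1.76
    = 144.48 + 1.76
    = 146.24 dB

146.24 dB


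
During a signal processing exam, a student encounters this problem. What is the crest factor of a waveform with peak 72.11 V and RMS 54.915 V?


Crest factor is the ratio of peak to RMS:
CF = V_peak / V_rms
   = 72.11 / 54.915
   = 1.3131

1.3131


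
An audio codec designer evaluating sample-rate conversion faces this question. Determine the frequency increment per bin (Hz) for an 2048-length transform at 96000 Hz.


DFT frequency resolution:
df = fs / N
   = 96000 / 2048
   = 46.875 Hz

46.875 Hz


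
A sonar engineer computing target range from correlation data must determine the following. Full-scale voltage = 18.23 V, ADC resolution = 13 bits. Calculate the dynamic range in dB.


Dynamic range from full-scale to LSB:
V_min = V_max / 2^bits = 18.23 / 2^13
DR = 20 * log10(V_max / V_min)
   = 20 * log10(2^13)
   = 20 * 13 * log10(2)
   = 78.27 dB

78.27 dB


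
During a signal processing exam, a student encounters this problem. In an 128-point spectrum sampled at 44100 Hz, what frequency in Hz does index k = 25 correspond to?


Frequency of DFT bin k:
f_k = k * fs / N
    = 25 * 44100 / 128
    = 1102500 / 128
    = 8613.281 Hz

8613.281 Hz


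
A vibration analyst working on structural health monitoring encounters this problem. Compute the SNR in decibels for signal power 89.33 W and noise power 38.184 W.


SNR in decibels:
SNR = 10 * log10(Ps / Pn)
    = 10 * log10(89.33 / 38.184)
    = 10 * log10(2.3395)
    = 10 * 0.3691
    = 3.69 dB

3.69 dB


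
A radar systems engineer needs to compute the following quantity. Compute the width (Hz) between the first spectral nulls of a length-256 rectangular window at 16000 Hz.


Main lobe width for a rectangular window:
Width = 2 * fs / N
      = 2 * 16000 / 256
      = 32000 / 256
      = 125.0 Hz

125.0 Hz


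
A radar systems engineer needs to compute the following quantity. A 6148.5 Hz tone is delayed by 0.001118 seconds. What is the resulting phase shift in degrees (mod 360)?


Phase shift from frequency and time delay:
phi = 360 * f * t_delay
    = 360 * 6148.5 * 0.001118
    = 2474.65 degrees
    mod 360 = 314.65 degrees

314.65 degrees


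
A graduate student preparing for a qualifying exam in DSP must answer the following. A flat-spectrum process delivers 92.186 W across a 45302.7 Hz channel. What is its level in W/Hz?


Power spectral density:
PSD = P / BW
    = 92.186 / 45302.7
    = 0.00203489 W/Hz

0.00203489 W/Hz


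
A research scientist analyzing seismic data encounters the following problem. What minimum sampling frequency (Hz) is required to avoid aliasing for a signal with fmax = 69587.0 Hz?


The Nyquist rate is twice the maximum frequency component.
fs_min = 2 * fmax
      = 2 * 69587.0
      = 139174.0 Hz

139174.0


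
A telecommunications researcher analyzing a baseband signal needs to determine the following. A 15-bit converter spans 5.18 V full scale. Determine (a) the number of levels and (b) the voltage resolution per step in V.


Step 1 — number of quantization levels:
L = 2^N = 2^15 = 32768

Step 2 — LSB step size:
delta = Vfs / L
      = 5.18 / 32768
      = 0.00015808 V

Levels = 32768; step size = 0.00015808 V


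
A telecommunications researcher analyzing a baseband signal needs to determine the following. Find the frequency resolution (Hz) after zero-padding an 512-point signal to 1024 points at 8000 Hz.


Frequency resolution after zero-padding:
N_padded = 512 * 2 = 1024
df = fs / N_padded
   = 8000 / 1024
   = 7.8125 Hz

7.8125 Hz


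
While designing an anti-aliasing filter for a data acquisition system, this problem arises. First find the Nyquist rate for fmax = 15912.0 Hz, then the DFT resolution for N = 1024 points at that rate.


Step 1 — Nyquist sampling rate:
fs = 2 * fmax = 2 * 15912.0 = 31824.0 Hz

Step 2 — DFT bin spacing:
df = fs / N = 31824.0 / 1024 = 31.0781 Hz

31.0781 Hz


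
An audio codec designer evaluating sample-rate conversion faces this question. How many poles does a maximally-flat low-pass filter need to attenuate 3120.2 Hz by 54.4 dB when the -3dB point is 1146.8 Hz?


Butterworth filter order formula:
n = log10(10^(A/10) - 1) / (2 * log10(f_stop/f_pass))
10^(54.4/10) - 1 = 275421.8703
f_stop/f_pass = 3120.2 / 1146.8 = 2.7208
n = 6.2573 -> ceil = 7

7


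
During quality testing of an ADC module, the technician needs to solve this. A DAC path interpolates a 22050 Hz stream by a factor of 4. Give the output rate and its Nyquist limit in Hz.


Step 1 — output sample rate after interpolation by L:
fs_out = L * fs_in = 4 * 22050 = 88200 Hz

Step 2 — Nyquist frequency of the output stream:
f_Nyq = fs_out / 2 = 88200 / 2 = 44100.0 Hz

fs_out = 88200 Hz; f_Nyquist = 44100.0 Hz


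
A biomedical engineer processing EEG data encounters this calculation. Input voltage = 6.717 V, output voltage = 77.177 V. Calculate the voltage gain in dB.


Voltage gain in dB:
G = 20 * log10(Vout / Vin)
  = 20 * log10(77.177 / 6.717)
  = 20 * log10(11.489802)
  = 20 * 1.060313
  = 21.21 dB

21.21 dB


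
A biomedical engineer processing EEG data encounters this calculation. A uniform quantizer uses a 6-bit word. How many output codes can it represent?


Number of quantization levels = 2^N
= 2^6
= 64

64


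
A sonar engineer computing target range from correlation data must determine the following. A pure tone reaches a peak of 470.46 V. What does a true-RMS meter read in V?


RMS voltage for a sinusoidal waveform:
V_rms = V_peak / sqrt(2)
      = 470.46 / 1.414214
      = 332.665 V

332.665 V


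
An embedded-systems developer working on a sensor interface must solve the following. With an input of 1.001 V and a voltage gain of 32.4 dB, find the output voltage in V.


Output voltage from dB gain:
V_out = V_in * 10^(gain_dB / 20)
      = 1.001 * 10^(32.4 / 20)
      = 1.001 * 41.686938
      = 41.7286 V

41.7286 V


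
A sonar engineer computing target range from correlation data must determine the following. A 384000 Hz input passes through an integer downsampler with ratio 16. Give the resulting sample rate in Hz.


Decimation reduces the sample rate:
fs_out = fs_in / M
       = 384000 / 16
       = 24000.0 Hz

24000.0 Hz


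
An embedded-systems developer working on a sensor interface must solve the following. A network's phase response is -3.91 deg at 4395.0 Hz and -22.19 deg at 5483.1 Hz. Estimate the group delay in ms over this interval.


Group delay from phase difference:
tau = -d(phi)/d(omega)
d(phi) = -18.28 deg = -0.319046 rad
d(omega) = 2*pi*(5483.1 - 4395.0) = 6836.7339 rad/s
tau = -(-0.319046) / 6836.7339
    = 0.0467 ms

0.0467 ms


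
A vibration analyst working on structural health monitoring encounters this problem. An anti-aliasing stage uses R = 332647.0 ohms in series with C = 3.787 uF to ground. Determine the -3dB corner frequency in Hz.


Cutoff frequency of a first-order RC filter:
fc = 1 / (2 * pi * R * C)
C = 3.787 uF = 3.787e-06 F
fc = 1 / (2 * pi * 332647.0 * 3.787e-06)
   = 1 / 7.9151433472766
   = 0.12634 Hz

0.12634 Hz
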